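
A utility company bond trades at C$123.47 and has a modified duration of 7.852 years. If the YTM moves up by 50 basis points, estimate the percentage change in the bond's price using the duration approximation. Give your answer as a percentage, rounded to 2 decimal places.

Duration approximation: ΔP/P ≈ -D_mod · Δy = -7.852 × (+0.005) = -0.039260.
As a percentage: -3.9260%.

-3.93%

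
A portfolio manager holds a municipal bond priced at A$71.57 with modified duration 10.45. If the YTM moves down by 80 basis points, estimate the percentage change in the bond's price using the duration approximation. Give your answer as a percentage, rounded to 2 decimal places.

Duration approximation: ΔP/P ≈ -D_mod · Δy = -10.45 × (-0.008) = +0.083600.
As a percentage: +8.3600%.

+8.36%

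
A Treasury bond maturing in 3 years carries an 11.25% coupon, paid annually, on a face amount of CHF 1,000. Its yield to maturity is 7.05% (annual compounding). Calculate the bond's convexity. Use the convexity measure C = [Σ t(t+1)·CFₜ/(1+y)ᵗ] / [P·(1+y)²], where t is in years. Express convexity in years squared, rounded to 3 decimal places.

With y = 0.0705:
  t   CF        PV=CF/(1+0.0705)^t    t·PV        t(t+1)·PV
  1       112.50       105.0911       105.0911         210.1822
  2       112.50        98.1701       196.3402         589.0205
  3     1,112.50       906.8595     2,720.5785      10,882.3139
  Σ                  1,110.1207     3,022.0097      11,681.5166
P = 1,110.1207.
Convexity = Σ t(t+1)·PV / [P·(1+y)²] = 11,681.5166 / (1,110.1207 × 1.145970) = 9.18239.

9.182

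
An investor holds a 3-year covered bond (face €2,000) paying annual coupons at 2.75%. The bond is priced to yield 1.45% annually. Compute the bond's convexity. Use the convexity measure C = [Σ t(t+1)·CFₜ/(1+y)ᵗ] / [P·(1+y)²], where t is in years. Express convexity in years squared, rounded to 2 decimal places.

With y = 0.0145:
  t   CF        PV=CF/(1+0.0145)^t    t·PV        t(t+1)·PV
  1        55.00        54.2139        54.2139         108.4278
  2        55.00        53.4390       106.8781         320.6342
  3     2,055.00     1,968.1386     5,904.4157      23,617.6628
  Σ                  2,075.7915     6,065.5077      24,046.7248
P = 2,075.7915.
Convexity = Σ t(t+1)·PV / [P·(1+y)²] = 24,046.7248 / (2,075.7915 × 1.029210) = 11.25559.

11.26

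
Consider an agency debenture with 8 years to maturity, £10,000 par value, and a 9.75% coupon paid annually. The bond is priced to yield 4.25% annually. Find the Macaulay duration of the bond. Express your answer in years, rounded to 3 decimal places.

6.232 years

Periodic yield y = 0.0425. Discount each cash flow and weight by its year:
  t   CF        PV=CF/(1+0.0425)^t    t·PV
  1       975.00       935.2518       935.2518
  2       975.00       897.1240     1,794.2481
  3       975.00       860.5506     2,581.6519
  4       975.00       825.4682     3,301.8729
  5       975.00       791.8160     3,959.0802
  6       975.00       759.5358     4,557.2146
  7       975.00       728.5715     5,100.0004
  8    10,975.00     7,866.7622    62,934.0972
  Σ                 13,665.0801    85,163.4171
Price P = Σ PV = 13,665.0801.
Macaulay duration = Σ(t·PV) / P = 85,163.4171 / 13,665.0801 = 6.23219 years.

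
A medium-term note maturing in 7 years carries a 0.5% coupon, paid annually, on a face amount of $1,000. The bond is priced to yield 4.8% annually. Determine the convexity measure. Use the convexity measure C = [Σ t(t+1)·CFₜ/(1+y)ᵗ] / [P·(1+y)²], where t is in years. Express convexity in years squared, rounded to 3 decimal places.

With y = 0.048:
  t   CF        PV=CF/(1+0.048)^t    t·PV        t(t+1)·PV
  1         5.00         4.7710         4.7710           9.5420
  2         5.00         4.5525         9.1049          27.3148
  3         5.00         4.3440        13.0319          52.1276
  4         5.00         4.1450        16.5800          82.9001
  5         5.00         3.9552        19.7758         118.6547
  6         5.00         3.7740        22.6440         158.5082
  7     1,005.00       723.8308     5,066.8159      40,534.5271
  Σ                    749.3724     5,152.7235      40,983.5743
P = 749.3724.
Convexity = Σ t(t+1)·PV / [P·(1+y)²] = 40,983.5743 / (749.3724 × 1.098304) = 49.79544.

49.795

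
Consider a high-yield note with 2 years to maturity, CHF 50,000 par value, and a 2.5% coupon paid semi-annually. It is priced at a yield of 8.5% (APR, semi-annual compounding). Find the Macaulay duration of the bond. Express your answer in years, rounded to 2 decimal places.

Periodic yield y = 0.0425. Discount each cash flow and weight by its period:
  t   CF        PV=CF/(1+0.0425)^t    t·PV
  1       625.00       599.5204       599.5204
  2       625.00       575.0795     1,150.1590
  3       625.00       551.6350     1,654.9050
  4    50,625.00    42,860.8502   171,443.4008
  Σ                 44,587.0851   174,847.9853
Price P = Σ PV = 44,587.0851.
Macaulay duration = Σ(t·PV) / P = 174,847.9853 / 44,587.0851 = 3.92149 half-year periods.
In years: 3.92149 / 2 = 1.96075 years.

1.96 years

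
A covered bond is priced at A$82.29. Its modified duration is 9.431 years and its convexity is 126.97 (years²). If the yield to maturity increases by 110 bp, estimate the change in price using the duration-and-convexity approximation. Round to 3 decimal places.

-A$7.905

Duration effect: -D_mod·Δy = -9.431 × (+0.011) = -0.103741
Convexity effect: ½·C·(Δy)² = 0.5 × 126.97 × (0.011)² = +0.007681685
ΔP/P ≈ -0.103741 + 0.007681685 = -0.096059315
ΔP ≈ 82.29 × (-0.096059315) = -7.90472103135.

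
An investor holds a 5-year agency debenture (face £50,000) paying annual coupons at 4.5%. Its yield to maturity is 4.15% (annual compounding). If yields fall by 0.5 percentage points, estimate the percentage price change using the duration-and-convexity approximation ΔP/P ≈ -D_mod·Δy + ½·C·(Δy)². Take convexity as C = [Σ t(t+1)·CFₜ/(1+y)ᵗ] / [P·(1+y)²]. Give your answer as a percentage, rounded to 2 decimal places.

+2.23%

With y = 0.0415:
  t   CF        PV=CF/(1+0.0415)^t    t·PV        t(t+1)·PV
  1     2,250.00     2,160.3457     2,160.3457       4,320.6913
  2     2,250.00     2,074.2637     4,148.5274      12,445.5823
  3     2,250.00     1,991.6118     5,974.8355      23,899.3418
  4     2,250.00     1,912.2533     7,649.0132      38,245.0662
  5    52,250.00    42,637.3224   213,186.6120   1,279,119.6718
  Σ                 50,775.7969   233,119.3337   1,358,030.3534
P = 50,775.7969; D_Mac = 4.59115 yrs; D_mod = 4.40821 yrs; C = 24.65666.
Duration effect: -4.40821 × (-0.005) = +0.022041
Convexity effect: 0.5 × 24.65666 × (-0.005)² = +0.0003082
ΔP/P ≈ +0.022041 + 0.0003082 = +0.022349 = +2.2349%.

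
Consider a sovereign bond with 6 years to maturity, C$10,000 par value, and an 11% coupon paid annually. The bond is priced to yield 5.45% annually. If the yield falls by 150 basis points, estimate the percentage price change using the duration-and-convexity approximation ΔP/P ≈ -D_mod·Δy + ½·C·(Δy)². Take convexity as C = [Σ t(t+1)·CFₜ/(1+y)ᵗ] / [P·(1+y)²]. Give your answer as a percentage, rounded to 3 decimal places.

With y = 0.0545:
  t   CF        PV=CF/(1+0.0545)^t    t·PV        t(t+1)·PV
  1     1,100.00     1,043.1484     1,043.1484       2,086.2968
  2     1,100.00       989.2351     1,978.4702       5,935.4106
  3     1,100.00       938.1082     2,814.3246      11,257.2984
  4     1,100.00       889.6237     3,558.4948      17,792.4742
  5     1,100.00       843.6451     4,218.2253      25,309.3516
  6    11,100.00     8,073.1584    48,438.9505     339,072.6533
  Σ                 12,776.9189    62,051.6138     401,453.4850
P = 12,776.9189; D_Mac = 4.85654 yrs; D_mod = 4.60554 yrs; C = 28.25634.
Duration effect: -4.60554 × (-0.015) = +0.069083
Convexity effect: 0.5 × 28.25634 × (-0.015)² = +0.0031788
ΔP/P ≈ +0.069083 + 0.0031788 = +0.072262 = +7.2262%.

+7.226%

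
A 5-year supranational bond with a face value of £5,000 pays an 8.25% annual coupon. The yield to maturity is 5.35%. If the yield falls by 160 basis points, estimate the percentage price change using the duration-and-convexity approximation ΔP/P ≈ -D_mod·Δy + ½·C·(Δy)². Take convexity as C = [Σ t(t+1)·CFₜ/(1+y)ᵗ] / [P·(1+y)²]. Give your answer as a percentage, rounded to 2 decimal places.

With y = 0.0535:
  t   CF        PV=CF/(1+0.0535)^t    t·PV        t(t+1)·PV
  1       412.50       391.5520       391.5520         783.1039
  2       412.50       371.6677       743.3355       2,230.0065
  3       412.50       352.7933     1,058.3799       4,233.5196
  4       412.50       334.8774     1,339.5095       6,697.5473
  5     5,412.50     4,170.8561    20,854.2807     125,125.6839
  Σ                  5,621.7465    24,387.0575     139,069.8613
P = 5,621.7465; D_Mac = 4.33799 yrs; D_mod = 4.11769 yrs; C = 22.28911.
Duration effect: -4.11769 × (-0.016) = +0.065883
Convexity effect: 0.5 × 22.28911 × (-0.016)² = +0.0028530
ΔP/P ≈ +0.065883 + 0.0028530 = +0.068736 = +6.8736%.

+6.87%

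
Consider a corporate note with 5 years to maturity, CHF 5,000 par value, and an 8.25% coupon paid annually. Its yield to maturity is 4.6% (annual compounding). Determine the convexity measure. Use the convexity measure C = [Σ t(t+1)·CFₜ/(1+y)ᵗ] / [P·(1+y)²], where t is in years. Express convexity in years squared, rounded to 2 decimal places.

22.69

With y = 0.046:
  t   CF        PV=CF/(1+0.046)^t    t·PV        t(t+1)·PV
  1       412.50       394.3595       394.3595         788.7189
  2       412.50       377.0167       754.0334       2,262.1002
  3       412.50       360.4366     1,081.3098       4,325.2393
  4       412.50       344.5857     1,378.3427       6,891.7134
  5     5,412.50     4,322.5446    21,612.7232     129,676.3391
  Σ                  5,798.9431    25,220.7686     143,944.1110
P = 5,798.9431.
Convexity = Σ t(t+1)·PV / [P·(1+y)²] = 143,944.1110 / (5,798.9431 × 1.094116) = 22.68724.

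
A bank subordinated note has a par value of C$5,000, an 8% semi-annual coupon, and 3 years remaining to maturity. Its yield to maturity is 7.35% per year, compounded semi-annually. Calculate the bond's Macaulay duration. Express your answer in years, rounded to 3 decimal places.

2.729 years

Periodic yield y = 0.03675. Discount each cash flow and weight by its period:
  t   CF        PV=CF/(1+0.03675)^t    t·PV
  1       200.00       192.9105       192.9105
  2       200.00       186.0724       372.1448
  3       200.00       179.4766       538.4298
  4       200.00       173.1146       692.4586
  5       200.00       166.9782       834.8910
  6     5,200.00     4,187.5411    25,125.2464
  Σ                  5,086.0934    27,756.0811
Price P = Σ PV = 5,086.0934.
Macaulay duration = Σ(t·PV) / P = 27,756.0811 / 5,086.0934 = 5.45725 half-year periods.
In years: 5.45725 / 2 = 2.72862 years.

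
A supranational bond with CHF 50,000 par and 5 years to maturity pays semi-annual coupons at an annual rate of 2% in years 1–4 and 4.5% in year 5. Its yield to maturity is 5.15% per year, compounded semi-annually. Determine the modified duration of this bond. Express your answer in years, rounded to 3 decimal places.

Periodic yield y = 0.02575. First find Macaulay duration:
  t   CF        PV=CF/(1+0.02575)^t    t·PV
  1       500.00       487.4482       487.4482
  2       500.00       475.2115       950.4230
  3       500.00       463.2820     1,389.8460
  4       500.00       451.6520     1,806.6079
  5       500.00       440.3139     2,201.5694
  6       500.00       429.2604     2,575.5625
  7       500.00       418.4844     2,929.3911
  8       500.00       407.9790     3,263.8319
  9     1,125.00       894.9088     8,054.1794
  10   51,125.00    39,647.7060   396,477.0603
  Σ                 44,116.2463   420,135.9199
P = 44,116.2463; Macaulay duration = 420,135.9199 / 44,116.2463 = 9.52338 half-year periods = 4.76169 years.
Modified duration = D_Mac / (1 + y) = 4.76169 / 1.02575 = 4.64216 years.

4.642 years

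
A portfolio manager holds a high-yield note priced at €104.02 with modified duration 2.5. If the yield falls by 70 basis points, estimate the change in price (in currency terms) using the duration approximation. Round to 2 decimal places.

+€1.82

Duration approximation: ΔP/P ≈ -D_mod · Δy = -2.5 × (-0.007) = +0.017500.
ΔP ≈ 104.02 × (+0.017500) = +1.82035.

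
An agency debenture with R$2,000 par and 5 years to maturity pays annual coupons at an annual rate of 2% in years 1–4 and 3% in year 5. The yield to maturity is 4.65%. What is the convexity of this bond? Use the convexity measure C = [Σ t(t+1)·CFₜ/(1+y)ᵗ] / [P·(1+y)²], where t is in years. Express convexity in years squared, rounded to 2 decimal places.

25.90

With y = 0.0465:
  t   CF        PV=CF/(1+0.0465)^t    t·PV        t(t+1)·PV
  1        40.00        38.2226        38.2226          76.4453
  2        40.00        36.5243        73.0485         219.1456
  3        40.00        34.9014       104.7041         418.8163
  4        40.00        33.3506       133.4022         667.0111
  5     2,060.00     1,641.2361     8,206.1804      49,237.0825
  Σ                  1,784.2349     8,555.5579      50,618.5008
P = 1,784.2349.
Convexity = Σ t(t+1)·PV / [P·(1+y)²] = 50,618.5008 / (1,784.2349 × 1.095162) = 25.90471.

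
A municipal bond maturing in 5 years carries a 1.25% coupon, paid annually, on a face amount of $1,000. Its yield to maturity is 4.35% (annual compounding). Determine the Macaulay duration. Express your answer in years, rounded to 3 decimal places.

Periodic yield y = 0.0435. Discount each cash flow and weight by its year:
  t   CF        PV=CF/(1+0.0435)^t    t·PV
  1        12.50        11.9789        11.9789
  2        12.50        11.4796        22.9591
  3        12.50        11.0010        33.0030
  4        12.50        10.5424        42.1697
  5     1,012.50       818.3381     4,091.6904
  Σ                    863.3400     4,201.8012
Price P = Σ PV = 863.3400.
Macaulay duration = Σ(t·PV) / P = 4,201.8012 / 863.3400 = 4.86691 years.

4.867 years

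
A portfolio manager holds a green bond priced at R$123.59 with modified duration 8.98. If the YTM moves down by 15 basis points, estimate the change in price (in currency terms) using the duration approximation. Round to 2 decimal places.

+R$1.66

Duration approximation: ΔP/P ≈ -D_mod · Δy = -8.98 × (-0.0015) = +0.013470.
ΔP ≈ 123.59 × (+0.013470) = +1.6647573.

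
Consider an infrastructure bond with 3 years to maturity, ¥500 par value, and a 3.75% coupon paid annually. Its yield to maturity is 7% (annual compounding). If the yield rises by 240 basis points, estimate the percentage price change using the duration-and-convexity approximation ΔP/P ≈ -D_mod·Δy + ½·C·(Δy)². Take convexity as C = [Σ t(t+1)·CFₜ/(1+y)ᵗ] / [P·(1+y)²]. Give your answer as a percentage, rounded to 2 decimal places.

With y = 0.07:
  t   CF        PV=CF/(1+0.07)^t    t·PV        t(t+1)·PV
  1        18.75        17.5234        17.5234          35.0467
  2        18.75        16.3770        32.7540          98.2619
  3       518.75       423.4545     1,270.3636       5,081.4543
  Σ                    457.3549     1,320.6409       5,214.7629
P = 457.3549; D_Mac = 2.88756 yrs; D_mod = 2.69866 yrs; C = 9.95895.
Duration effect: -2.69866 × (+0.024) = -0.064768
Convexity effect: 0.5 × 9.95895 × (0.024)² = +0.0028682
ΔP/P ≈ -0.064768 + 0.0028682 = -0.061900 = -6.1900%.

-6.19%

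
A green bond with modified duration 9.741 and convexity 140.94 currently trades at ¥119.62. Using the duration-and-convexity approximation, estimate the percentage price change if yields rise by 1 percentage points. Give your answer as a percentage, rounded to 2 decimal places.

Duration effect: -D_mod·Δy = -9.741 × (+0.01) = -0.097410
Convexity effect: ½·C·(Δy)² = 0.5 × 140.94 × (0.01)² = +0.0070470
ΔP/P ≈ -0.097410 + 0.0070470 = -0.090363
= -9.0363%.

-9.04%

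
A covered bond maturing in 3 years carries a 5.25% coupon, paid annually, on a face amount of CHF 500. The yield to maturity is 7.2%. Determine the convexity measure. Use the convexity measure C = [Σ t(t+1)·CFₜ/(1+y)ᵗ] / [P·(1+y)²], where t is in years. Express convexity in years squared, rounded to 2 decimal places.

9.74

With y = 0.072:
  t   CF        PV=CF/(1+0.072)^t    t·PV        t(t+1)·PV
  1        26.25        24.4869        24.4869          48.9739
  2        26.25        22.8423        45.6846         137.0538
  3       526.25       427.1769     1,281.5307       5,126.1227
  Σ                    474.5061     1,351.7022       5,312.1504
P = 474.5061.
Convexity = Σ t(t+1)·PV / [P·(1+y)²] = 5,312.1504 / (474.5061 × 1.149184) = 9.74179.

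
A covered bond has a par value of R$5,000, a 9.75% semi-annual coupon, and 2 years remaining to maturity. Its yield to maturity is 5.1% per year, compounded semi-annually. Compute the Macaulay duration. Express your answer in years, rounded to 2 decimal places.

Periodic yield y = 0.0255. Discount each cash flow and weight by its period:
  t   CF        PV=CF/(1+0.0255)^t    t·PV
  1       243.75       237.6889       237.6889
  2       243.75       231.7786       463.5572
  3       243.75       226.0152       678.0456
  4     5,243.75     4,741.3206    18,965.2823
  Σ                  5,436.8033    20,344.5739
Price P = Σ PV = 5,436.8033.
Macaulay duration = Σ(t·PV) / P = 20,344.5739 / 5,436.8033 = 3.74201 half-year periods.
In years: 3.74201 / 2 = 1.87101 years.

1.87 years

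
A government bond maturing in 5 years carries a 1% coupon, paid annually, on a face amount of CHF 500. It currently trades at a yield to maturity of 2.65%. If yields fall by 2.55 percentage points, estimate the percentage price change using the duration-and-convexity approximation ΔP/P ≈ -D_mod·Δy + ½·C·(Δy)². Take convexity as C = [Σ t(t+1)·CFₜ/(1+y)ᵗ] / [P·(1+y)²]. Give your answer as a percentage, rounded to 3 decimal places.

+13.066%

With y = 0.0265:
  t   CF        PV=CF/(1+0.0265)^t    t·PV        t(t+1)·PV
  1         5.00         4.8709         4.8709           9.7418
  2         5.00         4.7452         9.4903          28.4710
  3         5.00         4.6227        13.8680          55.4721
  4         5.00         4.5033        18.0133          90.0667
  5       505.00       443.0948     2,215.4738      13,292.8427
  Σ                    461.8369     2,261.7164      13,476.5943
P = 461.8369; D_Mac = 4.89722 yrs; D_mod = 4.77079 yrs; C = 27.69323.
Duration effect: -4.77079 × (-0.0255) = +0.121655
Convexity effect: 0.5 × 27.69323 × (-0.0255)² = +0.0090038
ΔP/P ≈ +0.121655 + 0.0090038 = +0.130659 = +13.0659%.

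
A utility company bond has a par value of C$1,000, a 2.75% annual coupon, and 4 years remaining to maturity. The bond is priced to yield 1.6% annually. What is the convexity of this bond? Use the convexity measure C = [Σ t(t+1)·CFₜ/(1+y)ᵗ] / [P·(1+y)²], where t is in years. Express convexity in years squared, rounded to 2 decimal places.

18.38

With y = 0.016:
  t   CF        PV=CF/(1+0.016)^t    t·PV        t(t+1)·PV
  1        27.50        27.0669        27.0669          54.1339
  2        27.50        26.6407        53.2814         159.8441
  3        27.50        26.2211        78.6634         314.6537
  4     1,027.50       964.2885     3,857.1541      19,285.7705
  Σ                  1,044.2173     4,016.1658      19,814.4021
P = 1,044.2173.
Convexity = Σ t(t+1)·PV / [P·(1+y)²] = 19,814.4021 / (1,044.2173 × 1.032256) = 18.38242.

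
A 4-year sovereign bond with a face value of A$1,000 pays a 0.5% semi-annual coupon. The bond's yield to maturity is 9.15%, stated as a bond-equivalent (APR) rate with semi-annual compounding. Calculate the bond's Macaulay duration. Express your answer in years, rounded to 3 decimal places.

3.957 years

Periodic yield y = 0.04575. Discount each cash flow and weight by its period:
  t   CF        PV=CF/(1+0.04575)^t    t·PV
  1         2.50         2.3906         2.3906
  2         2.50         2.2860         4.5721
  3         2.50         2.1860         6.5581
  4         2.50         2.0904         8.3616
  5         2.50         1.9989         9.9947
  6         2.50         1.9115        11.4690
  7         2.50         1.8279        12.7951
  8     1,002.50       700.9086     5,607.2689
  Σ                    715.6000     5,663.4100
Price P = Σ PV = 715.6000.
Macaulay duration = Σ(t·PV) / P = 5,663.4100 / 715.6000 = 7.91421 half-year periods.
In years: 7.91421 / 2 = 3.95711 years.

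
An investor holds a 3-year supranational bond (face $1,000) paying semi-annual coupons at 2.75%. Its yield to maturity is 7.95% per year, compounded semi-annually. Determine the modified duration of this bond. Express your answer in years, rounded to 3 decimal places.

Periodic yield y = 0.03975. First find Macaulay duration:
  t   CF        PV=CF/(1+0.03975)^t    t·PV
  1        13.75        13.2243        13.2243
  2        13.75        12.7188        25.4375
  3        13.75        12.2325        36.6976
  4        13.75        11.7649        47.0595
  5        13.75        11.3151        56.5755
  6     1,013.75       802.3379     4,814.0272
  Σ                    863.5934     4,993.0216
P = 863.5934; Macaulay duration = 4,993.0216 / 863.5934 = 5.78168 half-year periods = 2.89084 years.
Modified duration = D_Mac / (1 + y) = 2.89084 / 1.03975 = 2.78032 years.

2.780 years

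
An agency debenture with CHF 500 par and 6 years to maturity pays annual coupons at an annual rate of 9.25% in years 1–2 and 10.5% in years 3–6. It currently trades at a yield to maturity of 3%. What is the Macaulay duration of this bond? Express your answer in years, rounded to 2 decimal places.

Periodic yield y = 0.03. Discount each cash flow and weight by its year:
  t   CF        PV=CF/(1+0.03)^t    t·PV
  1        46.25        44.9029        44.9029
  2        46.25        43.5951        87.1901
  3        52.50        48.0449       144.1348
  4        52.50        46.6456       186.5823
  5        52.50        45.2870       226.4348
  6       552.50       462.7101     2,776.2603
  Σ                    691.1855     3,465.5052
Price P = Σ PV = 691.1855.
Macaulay duration = Σ(t·PV) / P = 3,465.5052 / 691.1855 = 5.01386 years.

5.01 years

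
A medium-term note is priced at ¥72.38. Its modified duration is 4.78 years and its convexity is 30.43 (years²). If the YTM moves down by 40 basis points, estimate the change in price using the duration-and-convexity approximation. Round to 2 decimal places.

+¥1.40

Duration effect: -D_mod·Δy = -4.78 × (-0.004) = +0.019120
Convexity effect: ½·C·(Δy)² = 0.5 × 30.43 × (-0.004)² = +0.00024344
ΔP/P ≈ +0.019120 + 0.00024344 = +0.01936344
ΔP ≈ 72.38 × (+0.01936344) = +1.4015257872.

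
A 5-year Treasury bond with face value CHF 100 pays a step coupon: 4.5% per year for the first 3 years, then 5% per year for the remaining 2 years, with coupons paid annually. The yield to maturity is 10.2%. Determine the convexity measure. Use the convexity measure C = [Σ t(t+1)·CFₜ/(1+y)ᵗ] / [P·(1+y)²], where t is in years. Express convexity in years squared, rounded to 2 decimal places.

With y = 0.102:
  t   CF        PV=CF/(1+0.102)^t    t·PV        t(t+1)·PV
  1         4.50         4.0835         4.0835           8.1670
  2         4.50         3.7055         7.4110          22.2331
  3         4.50         3.3625        10.0876          40.3505
  4         5.00         3.3903        13.5614          67.8069
  5       105.00        64.6073       323.0363       1,938.2178
  Σ                     79.1492       358.1798       2,076.7753
P = 79.1492.
Convexity = Σ t(t+1)·PV / [P·(1+y)²] = 2,076.7753 / (79.1492 × 1.214404) = 21.60628.

21.61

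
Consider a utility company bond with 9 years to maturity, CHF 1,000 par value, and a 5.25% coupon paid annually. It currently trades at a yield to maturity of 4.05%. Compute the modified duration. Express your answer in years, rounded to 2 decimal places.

Periodic yield y = 0.0405. First find Macaulay duration:
  t   CF        PV=CF/(1+0.0405)^t    t·PV
  1        52.50        50.4565        50.4565
  2        52.50        48.4926        96.9851
  3        52.50        46.6051       139.8152
  4        52.50        44.7910       179.1641
  5        52.50        43.0476       215.2380
  6        52.50        41.3720       248.2322
  7        52.50        39.7617       278.3318
  8        52.50        38.2140       305.7121
  9     1,052.50       736.2806     6,626.5252
  Σ                  1,089.0210     8,140.4601
P = 1,089.0210; Macaulay duration = 8,140.4601 / 1,089.0210 = 7.47503 years.
Modified duration = D_Mac / (1 + y) = 7.47503 / 1.0405 = 7.18407 years.

7.18 years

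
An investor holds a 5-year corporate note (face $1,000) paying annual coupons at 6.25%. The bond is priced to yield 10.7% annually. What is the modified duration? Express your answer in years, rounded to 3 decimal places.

3.962 years

Periodic yield y = 0.107. First find Macaulay duration:
  t   CF        PV=CF/(1+0.107)^t    t·PV
  1        62.50        56.4589        56.4589
  2        62.50        51.0017       102.0034
  3        62.50        46.0720       138.2160
  4        62.50        41.6188       166.4752
  5     1,062.50       639.1324     3,195.6620
  Σ                    834.2838     3,658.8155
P = 834.2838; Macaulay duration = 3,658.8155 / 834.2838 = 4.38558 years.
Modified duration = D_Mac / (1 + y) = 4.38558 / 1.107 = 3.96168 years.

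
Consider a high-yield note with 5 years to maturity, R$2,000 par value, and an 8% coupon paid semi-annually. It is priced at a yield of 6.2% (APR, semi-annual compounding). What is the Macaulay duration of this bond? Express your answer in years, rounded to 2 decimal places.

4.25 years

Periodic yield y = 0.031. Discount each cash flow and weight by its period:
  t   CF        PV=CF/(1+0.031)^t    t·PV
  1        80.00        77.5946        77.5946
  2        80.00        75.2615       150.5229
  3        80.00        72.9985       218.9955
  4        80.00        70.8036       283.2144
  5        80.00        68.6747       343.3734
  6        80.00        66.6098       399.6587
  7        80.00        64.6070       452.2487
  8        80.00        62.6644       501.3149
  9        80.00        60.7802       547.0216
  10    2,080.00     1,532.7689    15,327.6891
  Σ                  2,152.7630    18,301.6339
Price P = Σ PV = 2,152.7630.
Macaulay duration = Σ(t·PV) / P = 18,301.6339 / 2,152.7630 = 8.50146 half-year periods.
In years: 8.50146 / 2 = 4.25073 years.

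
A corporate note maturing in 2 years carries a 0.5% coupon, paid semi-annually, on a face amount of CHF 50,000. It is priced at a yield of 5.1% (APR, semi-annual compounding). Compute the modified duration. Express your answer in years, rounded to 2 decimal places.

Periodic yield y = 0.0255. First find Macaulay duration:
  t   CF        PV=CF/(1+0.0255)^t    t·PV
  1       125.00       121.8918       121.8918
  2       125.00       118.8608       237.7216
  3       125.00       115.9052       347.7157
  4    50,125.00    45,322.2776   181,289.1105
  Σ                 45,678.9354   181,996.4396
P = 45,678.9354; Macaulay duration = 181,996.4396 / 45,678.9354 = 3.98425 half-year periods = 1.99213 years.
Modified duration = D_Mac / (1 + y) = 1.99213 / 1.0255 = 1.94259 years.

1.94 years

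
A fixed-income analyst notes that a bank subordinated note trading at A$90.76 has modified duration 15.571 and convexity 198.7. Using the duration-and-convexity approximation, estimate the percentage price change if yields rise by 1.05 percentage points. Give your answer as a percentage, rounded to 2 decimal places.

-15.25%

Duration effect: -D_mod·Δy = -15.571 × (+0.0105) = -0.1634955
Convexity effect: ½·C·(Δy)² = 0.5 × 198.7 × (0.0105)² = +0.0109533375
ΔP/P ≈ -0.1634955 + 0.0109533375 = -0.1525421625
= -15.25421625%.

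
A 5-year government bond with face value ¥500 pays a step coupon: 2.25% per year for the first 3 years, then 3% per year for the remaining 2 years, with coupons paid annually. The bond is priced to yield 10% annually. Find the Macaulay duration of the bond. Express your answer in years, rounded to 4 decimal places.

4.7320 years

Periodic yield y = 0.1. Discount each cash flow and weight by its year:
  t   CF        PV=CF/(1+0.1)^t    t·PV
  1        11.25        10.2273        10.2273
  2        11.25         9.2975        18.5950
  3        11.25         8.4523        25.3569
  4        15.00        10.2452        40.9808
  5       515.00       319.7745     1,598.8724
  Σ                    357.9968     1,694.0324
Price P = Σ PV = 357.9968.
Macaulay duration = Σ(t·PV) / P = 1,694.0324 / 357.9968 = 4.73198 years.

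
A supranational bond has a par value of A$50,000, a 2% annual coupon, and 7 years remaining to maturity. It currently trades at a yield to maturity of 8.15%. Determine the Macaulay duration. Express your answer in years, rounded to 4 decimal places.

Periodic yield y = 0.0815. Discount each cash flow and weight by its year:
  t   CF        PV=CF/(1+0.0815)^t    t·PV
  1     1,000.00       924.6417       924.6417
  2     1,000.00       854.9623     1,709.9246
  3     1,000.00       790.5338     2,371.6013
  4     1,000.00       730.9605     2,923.8420
  5     1,000.00       675.8766     3,379.3828
  6     1,000.00       624.9436     3,749.6619
  7    51,000.00    29,470.2968   206,292.0776
  Σ                 34,072.2152   221,351.1318
Price P = Σ PV = 34,072.2152.
Macaulay duration = Σ(t·PV) / P = 221,351.1318 / 34,072.2152 = 6.49653 years.

6.4965 years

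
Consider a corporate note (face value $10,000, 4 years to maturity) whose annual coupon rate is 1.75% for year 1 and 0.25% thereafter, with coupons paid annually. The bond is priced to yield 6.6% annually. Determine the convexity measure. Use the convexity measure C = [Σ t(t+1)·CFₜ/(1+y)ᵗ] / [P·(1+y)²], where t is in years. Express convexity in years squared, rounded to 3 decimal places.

17.222

With y = 0.066:
  t   CF        PV=CF/(1+0.066)^t    t·PV        t(t+1)·PV
  1       175.00       164.1651       164.1651         328.3302
  2        25.00        22.0001        44.0003         132.0009
  3        25.00        20.6380        61.9141         247.6564
  4    10,025.00     7,763.4643    31,053.8574     155,269.2868
  Σ                  7,970.2676    31,323.9369     155,977.2744
P = 7,970.2676.
Convexity = Σ t(t+1)·PV / [P·(1+y)²] = 155,977.2744 / (7,970.2676 × 1.136356) = 17.22162.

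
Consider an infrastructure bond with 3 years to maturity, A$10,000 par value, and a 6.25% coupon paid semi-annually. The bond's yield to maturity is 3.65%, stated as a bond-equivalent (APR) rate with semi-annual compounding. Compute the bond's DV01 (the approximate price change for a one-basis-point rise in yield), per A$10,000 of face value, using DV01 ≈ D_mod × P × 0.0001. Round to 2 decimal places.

A$2.94

Periodic yield y = 0.01825.
  t   CF        PV=CF/(1+0.01825)^t    t·PV
  1       312.50       306.8991       306.8991
  2       312.50       301.3986       602.7971
  3       312.50       295.9966       887.9899
  4       312.50       290.6915     1,162.7660
  5       312.50       285.4815     1,427.4074
  6    10,312.50     9,252.0389    55,512.2333
  Σ                 10,732.5061    59,900.0928
P = 10,732.5061; D_Mac = 5.58118 half-year periods = 2.79059 yrs; D_mod = 2.74058 yrs.
DV01 ≈ 2.74058 × 10,732.5061 × 0.0001 = 2.941325.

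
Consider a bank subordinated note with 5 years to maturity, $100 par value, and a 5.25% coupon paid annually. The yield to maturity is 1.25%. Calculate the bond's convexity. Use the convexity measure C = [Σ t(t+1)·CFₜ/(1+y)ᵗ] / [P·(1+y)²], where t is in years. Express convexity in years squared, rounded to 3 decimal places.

With y = 0.0125:
  t   CF        PV=CF/(1+0.0125)^t    t·PV        t(t+1)·PV
  1         5.25         5.1852         5.1852          10.3704
  2         5.25         5.1212        10.2423          30.7270
  3         5.25         5.0579        15.1738          60.6954
  4         5.25         4.9955        19.9820          99.9100
  5       105.25        98.9115       494.5577       2,967.3461
  Σ                    119.2713       545.1411       3,169.0489
P = 119.2713.
Convexity = Σ t(t+1)·PV / [P·(1+y)²] = 3,169.0489 / (119.2713 × 1.025156) = 25.91808.

25.918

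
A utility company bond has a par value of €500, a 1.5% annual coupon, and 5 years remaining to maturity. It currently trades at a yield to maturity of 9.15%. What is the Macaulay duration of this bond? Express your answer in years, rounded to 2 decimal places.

4.82 years

Periodic yield y = 0.0915. Discount each cash flow and weight by its year:
  t   CF        PV=CF/(1+0.0915)^t    t·PV
  1         7.50         6.8713         6.8713
  2         7.50         6.2953        12.5905
  3         7.50         5.7675        17.3026
  4         7.50         5.2840        21.1362
  5       507.50       327.5800     1,637.8999
  Σ                    351.7981     1,695.8004
Price P = Σ PV = 351.7981.
Macaulay duration = Σ(t·PV) / P = 1,695.8004 / 351.7981 = 4.82038 years.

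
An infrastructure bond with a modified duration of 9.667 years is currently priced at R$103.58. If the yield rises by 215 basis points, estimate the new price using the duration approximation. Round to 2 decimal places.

R$82.05

Duration approximation: ΔP/P ≈ -D_mod · Δy = -9.667 × (+0.0215) = -0.2078405.
New price ≈ 103.58 × (1 - 0.2078405) = 82.05188101.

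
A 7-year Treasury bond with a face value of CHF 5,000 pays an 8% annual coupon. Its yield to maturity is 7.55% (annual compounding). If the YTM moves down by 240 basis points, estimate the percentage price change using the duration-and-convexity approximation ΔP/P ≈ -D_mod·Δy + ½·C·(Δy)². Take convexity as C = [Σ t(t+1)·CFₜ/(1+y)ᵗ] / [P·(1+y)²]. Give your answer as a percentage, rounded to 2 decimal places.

+13.63%

With y = 0.0755:
  t   CF        PV=CF/(1+0.0755)^t    t·PV        t(t+1)·PV
  1       400.00       371.9200       371.9200         743.8401
  2       400.00       345.8113       691.6226       2,074.8677
  3       400.00       321.5354       964.6061       3,858.4244
  4       400.00       298.9636     1,195.8544       5,979.2722
  5       400.00       277.9764     1,389.8820       8,339.2918
  6       400.00       258.4625     1,550.7749      10,855.4241
  7     5,400.00     3,244.2989    22,710.0922     181,680.7373
  Σ                  5,118.9681    28,874.7522     213,531.8576
P = 5,118.9681; D_Mac = 5.64074 yrs; D_mod = 5.24476 yrs; C = 36.06280.
Duration effect: -5.24476 × (-0.024) = +0.125874
Convexity effect: 0.5 × 36.06280 × (-0.024)² = +0.0103861
ΔP/P ≈ +0.125874 + 0.0103861 = +0.136260 = +13.6260%.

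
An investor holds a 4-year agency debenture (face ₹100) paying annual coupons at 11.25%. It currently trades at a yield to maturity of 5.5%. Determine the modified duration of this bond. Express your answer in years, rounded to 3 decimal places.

Periodic yield y = 0.055. First find Macaulay duration:
  t   CF        PV=CF/(1+0.055)^t    t·PV
  1        11.25        10.6635        10.6635
  2        11.25        10.1076        20.2152
  3        11.25         9.5807        28.7420
  4       111.25        89.8029       359.2115
  Σ                    120.1546       418.8321
P = 120.1546; Macaulay duration = 418.8321 / 120.1546 = 3.48578 years.
Modified duration = D_Mac / (1 + y) = 3.48578 / 1.055 = 3.30405 years.

3.304 years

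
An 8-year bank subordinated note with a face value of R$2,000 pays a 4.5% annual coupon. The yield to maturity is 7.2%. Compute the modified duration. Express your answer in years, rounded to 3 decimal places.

6.319 years

Periodic yield y = 0.072. First find Macaulay duration:
  t   CF        PV=CF/(1+0.072)^t    t·PV
  1        90.00        83.9552        83.9552
  2        90.00        78.3164       156.6329
  3        90.00        73.0564       219.1691
  4        90.00        68.1496       272.5984
  5        90.00        63.5724       317.8620
  6        90.00        59.3026       355.8157
  7        90.00        55.3196       387.2372
  8     2,090.00     1,198.3619     9,586.8954
  Σ                  1,680.0342    11,380.1659
P = 1,680.0342; Macaulay duration = 11,380.1659 / 1,680.0342 = 6.77377 years.
Modified duration = D_Mac / (1 + y) = 6.77377 / 1.072 = 6.31882 years.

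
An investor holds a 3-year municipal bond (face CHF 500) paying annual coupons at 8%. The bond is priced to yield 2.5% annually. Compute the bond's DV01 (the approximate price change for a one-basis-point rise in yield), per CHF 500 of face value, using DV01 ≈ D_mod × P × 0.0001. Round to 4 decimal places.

Periodic yield y = 0.025.
  t   CF        PV=CF/(1+0.025)^t    t·PV
  1        40.00        39.0244        39.0244
  2        40.00        38.0726        76.1452
  3       540.00       501.4437     1,504.3310
  Σ                    578.5406     1,619.5006
P = 578.5406; D_Mac = 2.79929 yrs; D_mod = 2.73101 yrs.
DV01 ≈ 2.73101 × 578.5406 × 0.0001 = 0.158000.

CHF 0.1580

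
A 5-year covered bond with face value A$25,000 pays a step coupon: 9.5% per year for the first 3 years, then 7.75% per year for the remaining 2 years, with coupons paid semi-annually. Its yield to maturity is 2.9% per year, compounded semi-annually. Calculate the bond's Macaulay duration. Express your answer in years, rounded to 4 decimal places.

4.2224 years

Periodic yield y = 0.0145. Discount each cash flow and weight by its period:
  t   CF        PV=CF/(1+0.0145)^t    t·PV
  1     1,187.50     1,170.5274     1,170.5274
  2     1,187.50     1,153.7973     2,307.5946
  3     1,187.50     1,137.3064     3,411.9191
  4     1,187.50     1,121.0511     4,484.2044
  5     1,187.50     1,105.0282     5,525.1410
  6     1,187.50     1,089.2343     6,535.4058
  7       968.75       875.8855     6,131.1988
  8       968.75       863.3667     6,906.9338
  9       968.75       851.0268     7,659.2415
  10   25,968.75    22,486.9488   224,869.4884
  Σ                 31,854.1725   269,001.6546
Price P = Σ PV = 31,854.1725.
Macaulay duration = Σ(t·PV) / P = 269,001.6546 / 31,854.1725 = 8.44479 half-year periods.
In years: 8.44479 / 2 = 4.22239 years.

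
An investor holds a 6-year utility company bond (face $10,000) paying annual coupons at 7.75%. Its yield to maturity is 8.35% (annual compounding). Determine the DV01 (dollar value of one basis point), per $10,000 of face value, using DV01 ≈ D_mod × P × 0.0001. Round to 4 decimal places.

Periodic yield y = 0.0835.
  t   CF        PV=CF/(1+0.0835)^t    t·PV
  1       775.00       715.2746       715.2746
  2       775.00       660.1519     1,320.3038
  3       775.00       609.2772     1,827.8317
  4       775.00       562.3232     2,249.2930
  5       775.00       518.9878     2,594.9389
  6    10,775.00     6,659.5331    39,957.1989
  Σ                  9,725.5479    48,664.8408
P = 9,725.5479; D_Mac = 5.00381 yrs; D_mod = 4.61820 yrs.
DV01 ≈ 4.61820 × 9,725.5479 × 0.0001 = 4.491448.

$4.4914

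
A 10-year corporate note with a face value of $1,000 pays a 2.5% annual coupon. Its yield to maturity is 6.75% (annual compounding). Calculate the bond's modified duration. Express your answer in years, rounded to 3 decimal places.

Periodic yield y = 0.0675. First find Macaulay duration:
  t   CF        PV=CF/(1+0.0675)^t    t·PV
  1        25.00        23.4192        23.4192
  2        25.00        21.9384        43.8767
  3        25.00        20.5512        61.6535
  4        25.00        19.2517        77.0067
  5        25.00        18.0344        90.1718
  6        25.00        16.8940       101.3641
  7        25.00        15.8258       110.7804
  8        25.00        14.8251       118.6006
  9        25.00        13.8877       124.9889
  10    1,025.00       533.3902     5,333.9020
  Σ                    698.0175     6,085.7638
P = 698.0175; Macaulay duration = 6,085.7638 / 698.0175 = 8.71864 years.
Modified duration = D_Mac / (1 + y) = 8.71864 / 1.0675 = 8.16735 years.

8.167 years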